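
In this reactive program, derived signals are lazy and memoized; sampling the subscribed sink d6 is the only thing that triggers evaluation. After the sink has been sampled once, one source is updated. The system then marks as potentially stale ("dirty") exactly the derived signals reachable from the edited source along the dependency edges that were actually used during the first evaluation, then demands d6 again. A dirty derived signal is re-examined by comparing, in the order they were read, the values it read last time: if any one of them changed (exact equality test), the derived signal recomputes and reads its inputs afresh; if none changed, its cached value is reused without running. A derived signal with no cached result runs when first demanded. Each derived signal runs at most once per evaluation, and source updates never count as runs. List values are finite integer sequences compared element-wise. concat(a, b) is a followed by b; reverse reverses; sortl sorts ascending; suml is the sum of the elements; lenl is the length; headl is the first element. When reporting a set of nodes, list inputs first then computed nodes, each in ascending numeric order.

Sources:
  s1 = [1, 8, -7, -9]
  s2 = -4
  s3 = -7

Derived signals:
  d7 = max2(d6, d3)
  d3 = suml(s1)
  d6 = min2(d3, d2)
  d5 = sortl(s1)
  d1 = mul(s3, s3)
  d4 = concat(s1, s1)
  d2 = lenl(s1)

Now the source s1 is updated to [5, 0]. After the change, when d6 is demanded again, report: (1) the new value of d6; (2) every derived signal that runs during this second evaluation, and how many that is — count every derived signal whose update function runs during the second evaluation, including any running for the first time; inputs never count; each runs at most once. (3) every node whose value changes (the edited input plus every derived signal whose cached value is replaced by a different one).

Demanding d6 again yields 2.
3 derived signals run: d2, d3, d6.
The nodes whose values change: s1, d2, d3, d6.

First demand of the output computes:
  d2 = lenl([1, 8, -7, -9]) = 4
  d3 = suml([1, 8, -7, -9]) = -7
  d6 = min2(-7, 4) = -7

After the edit, cleaning proceeds:
  d2: a read changed (s1 [1, 8, -7, -9]->[5, 0]) — executes, giving 2.
  d3: a read changed (s1 [1, 8, -7, -9]->[5, 0]) — executes, giving 5.
  d6: a read changed (d3 -7->5; d2 4->2) — executes, giving 2.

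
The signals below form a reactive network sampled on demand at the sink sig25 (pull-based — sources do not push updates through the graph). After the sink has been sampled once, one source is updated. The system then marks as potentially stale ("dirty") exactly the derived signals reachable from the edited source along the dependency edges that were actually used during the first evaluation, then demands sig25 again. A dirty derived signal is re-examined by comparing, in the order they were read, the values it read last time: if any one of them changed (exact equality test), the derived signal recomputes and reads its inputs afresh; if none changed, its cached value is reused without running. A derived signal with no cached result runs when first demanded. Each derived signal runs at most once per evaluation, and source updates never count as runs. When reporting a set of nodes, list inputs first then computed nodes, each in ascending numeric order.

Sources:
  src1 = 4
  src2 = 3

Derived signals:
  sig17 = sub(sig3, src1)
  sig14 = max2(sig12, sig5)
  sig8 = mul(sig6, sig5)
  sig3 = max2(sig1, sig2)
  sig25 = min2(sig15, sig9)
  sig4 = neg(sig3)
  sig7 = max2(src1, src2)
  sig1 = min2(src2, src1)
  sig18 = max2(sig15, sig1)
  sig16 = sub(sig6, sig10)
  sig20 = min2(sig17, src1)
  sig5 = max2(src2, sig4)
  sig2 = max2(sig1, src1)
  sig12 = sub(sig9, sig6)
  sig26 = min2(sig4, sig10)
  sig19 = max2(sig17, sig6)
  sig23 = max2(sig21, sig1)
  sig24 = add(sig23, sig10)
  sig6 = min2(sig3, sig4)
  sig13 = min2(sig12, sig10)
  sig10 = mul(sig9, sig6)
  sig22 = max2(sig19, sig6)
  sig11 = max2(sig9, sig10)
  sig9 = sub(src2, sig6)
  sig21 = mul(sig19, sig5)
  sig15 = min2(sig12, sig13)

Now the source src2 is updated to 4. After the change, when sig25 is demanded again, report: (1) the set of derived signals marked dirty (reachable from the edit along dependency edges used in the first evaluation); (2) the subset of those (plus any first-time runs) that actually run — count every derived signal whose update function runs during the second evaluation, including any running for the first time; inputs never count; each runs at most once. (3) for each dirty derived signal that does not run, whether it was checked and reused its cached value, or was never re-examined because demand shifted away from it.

Initial pass — values computed on the first demand:
  sig1 = min2(3, 4) = 3
  sig2 = max2(3, 4) = 4
  sig3 = max2(3, 4) = 4
  sig4 = neg(4) = -4
  sig6 = min2(4, -4) = -4
  sig9 = sub(3, -4) = 7
  sig10 = mul(7, -4) = -28
  sig12 = sub(7, -4) = 11
  sig13 = min2(11, -28) = -28
  sig15 = min2(11, -28) = -28
  sig25 = min2(-28, 7) = -28

Second demand — change propagation:
  sig1: re-runs because src2 3->4; new result 4.
  sig2: re-runs because sig1 3->4; new result 4 (unchanged).
  sig3: re-runs because sig1 3->4; new result 4 (unchanged).
  sig4: re-examined; everything it read last time is the same (sig3 unchanged) — cache -4 kept, no run.
  sig6: re-examined; everything it read last time is the same (sig3 unchanged, sig4 unchanged) — cache -4 kept, no run.
  sig9: re-runs because src2 3->4; new result 8.
  sig10: re-runs because sig9 7->8; new result -32.
  sig12: re-runs because sig9 7->8; new result 12.
  sig13: re-runs because sig12 11->12; sig10 -28->-32; new result -32.
  sig15: re-runs because sig12 11->12; sig13 -28->-32; new result -32.
  sig25: re-runs because sig15 -28->-32; sig9 7->8; new result -32.

The important point: at sig4 every value read last time is unchanged, so the dirty flag clears without a run.

Dirty set: sig1, sig2, sig3, sig4, sig6, sig9, sig10, sig12, sig13, sig15, sig25.
Run set: sig1, sig2, sig3, sig9, sig10, sig12, sig13, sig15, sig25 (9 run).
Re-examined without running (cache reused): sig4, sig6.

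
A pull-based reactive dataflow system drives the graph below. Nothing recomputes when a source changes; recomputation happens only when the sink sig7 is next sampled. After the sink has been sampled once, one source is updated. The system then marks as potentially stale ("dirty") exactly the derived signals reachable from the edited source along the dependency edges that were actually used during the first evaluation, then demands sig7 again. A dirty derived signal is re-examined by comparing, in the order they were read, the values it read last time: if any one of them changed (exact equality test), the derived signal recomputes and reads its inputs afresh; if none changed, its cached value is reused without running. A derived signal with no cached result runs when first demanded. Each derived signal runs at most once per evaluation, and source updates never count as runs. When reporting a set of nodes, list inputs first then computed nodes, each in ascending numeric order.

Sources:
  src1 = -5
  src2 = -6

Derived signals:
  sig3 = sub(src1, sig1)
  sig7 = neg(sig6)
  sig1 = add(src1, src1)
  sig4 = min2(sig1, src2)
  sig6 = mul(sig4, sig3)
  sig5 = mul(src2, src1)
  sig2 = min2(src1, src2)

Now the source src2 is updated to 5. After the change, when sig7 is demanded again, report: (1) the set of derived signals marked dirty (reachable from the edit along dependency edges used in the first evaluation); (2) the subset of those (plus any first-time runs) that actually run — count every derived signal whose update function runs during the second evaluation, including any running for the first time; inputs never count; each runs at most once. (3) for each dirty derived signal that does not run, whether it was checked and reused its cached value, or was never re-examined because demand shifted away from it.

Marked dirty: sig4, sig6, sig7.
Derived signals that run: sig4 — 1 in total.
Checked but reused from cache: sig6, sig7.
Key observation: the change is absorbed at sig4 — it re-runs but produces the same value, and the output's value is unchanged.

First evaluation (everything demanded from the output):
  sig1 = add(-5, -5) = -10
  sig3 = sub(-5, -10) = 5
  sig4 = min2(-10, -6) = -10
  sig6 = mul(-10, 5) = -50
  sig7 = neg(-50) = 50

Propagation after the edit:
  sig4: runs — src2 -6->5; result -10 (same value as before).
  sig6: checked — values it read are unchanged (sig4 unchanged, sig3 unchanged); reused cached -50 without running.
  sig7: checked — values it read are unchanged (sig6 unchanged); reused cached 50 without running.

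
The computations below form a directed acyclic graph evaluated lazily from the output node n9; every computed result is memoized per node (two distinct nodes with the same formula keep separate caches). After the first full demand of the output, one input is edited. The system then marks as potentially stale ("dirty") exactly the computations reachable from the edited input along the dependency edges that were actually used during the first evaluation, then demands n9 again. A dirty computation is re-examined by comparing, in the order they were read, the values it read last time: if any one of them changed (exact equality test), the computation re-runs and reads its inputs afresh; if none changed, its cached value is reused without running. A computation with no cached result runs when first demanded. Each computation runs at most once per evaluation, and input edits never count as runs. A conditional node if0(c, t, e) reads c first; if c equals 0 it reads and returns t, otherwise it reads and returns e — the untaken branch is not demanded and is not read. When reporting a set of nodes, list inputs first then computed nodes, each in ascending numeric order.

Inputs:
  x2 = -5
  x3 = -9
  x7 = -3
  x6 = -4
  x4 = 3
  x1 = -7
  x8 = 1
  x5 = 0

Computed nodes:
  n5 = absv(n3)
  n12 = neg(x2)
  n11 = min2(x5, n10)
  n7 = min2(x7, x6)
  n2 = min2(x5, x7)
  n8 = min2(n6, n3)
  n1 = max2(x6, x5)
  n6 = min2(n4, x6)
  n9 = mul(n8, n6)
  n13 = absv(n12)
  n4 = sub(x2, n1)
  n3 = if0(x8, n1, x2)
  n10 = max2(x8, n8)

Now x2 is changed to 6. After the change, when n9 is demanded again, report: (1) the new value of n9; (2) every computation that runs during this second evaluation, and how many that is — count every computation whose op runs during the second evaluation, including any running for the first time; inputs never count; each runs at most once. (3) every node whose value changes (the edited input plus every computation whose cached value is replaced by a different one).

Demanding n9 again yields 16.
5 computations run: n3, n4, n6, n8, n9.
The nodes whose values change: x2, n3, n4, n6, n8, n9.

First demand of the output computes:
  n1 = max2(-4, 0) = 0
  n3 = if0(x8=1 -> else branch x2) = -5
  n4 = sub(-5, 0) = -5
  n6 = min2(-5, -4) = -5
  n8 = min2(-5, -5) = -5
  n9 = mul(-5, -5) = 25

After the edit, cleaning proceeds:
  n3: a read changed (x2 -5->6) — executes, giving 6.
  n4: a read changed (x2 -5->6) — executes, giving 6.
  n6: a read changed (n4 -5->6) — executes, giving -4.
  n8: a read changed (n6 -5->-4; n3 -5->6) — executes, giving -4.
  n9: a read changed (n8 -5->-4; n6 -5->-4) — executes, giving 16.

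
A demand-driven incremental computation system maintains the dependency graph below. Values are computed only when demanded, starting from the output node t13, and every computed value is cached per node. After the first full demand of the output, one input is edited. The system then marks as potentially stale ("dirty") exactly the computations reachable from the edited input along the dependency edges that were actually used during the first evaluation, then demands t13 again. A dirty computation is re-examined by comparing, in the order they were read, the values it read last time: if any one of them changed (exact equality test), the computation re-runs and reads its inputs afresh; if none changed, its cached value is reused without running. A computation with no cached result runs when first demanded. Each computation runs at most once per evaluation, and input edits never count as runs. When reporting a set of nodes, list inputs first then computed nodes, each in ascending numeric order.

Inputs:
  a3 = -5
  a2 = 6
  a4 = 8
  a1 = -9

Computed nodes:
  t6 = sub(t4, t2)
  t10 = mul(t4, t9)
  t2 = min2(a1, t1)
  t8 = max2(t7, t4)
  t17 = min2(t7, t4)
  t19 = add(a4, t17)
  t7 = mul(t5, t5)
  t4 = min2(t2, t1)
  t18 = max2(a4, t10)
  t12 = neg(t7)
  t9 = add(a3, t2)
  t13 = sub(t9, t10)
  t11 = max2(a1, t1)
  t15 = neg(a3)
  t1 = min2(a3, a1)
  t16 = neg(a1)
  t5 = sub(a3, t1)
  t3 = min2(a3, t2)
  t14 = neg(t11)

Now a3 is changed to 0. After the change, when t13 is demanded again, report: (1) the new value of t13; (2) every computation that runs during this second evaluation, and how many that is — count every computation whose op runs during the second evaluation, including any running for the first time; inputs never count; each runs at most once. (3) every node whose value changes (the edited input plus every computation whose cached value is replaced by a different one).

New value of t13: -90.
Computations that run: t1, t9, t10, t13 — 4 in total.
Values that change: a3, t9, t10, t13.
Key observation: the cutoff stops propagation at t2 — its inputs' values are unchanged, so it reuses its cache.

First evaluation (everything demanded from the output):
  t1 = min2(-5, -9) = -9
  t2 = min2(-9, -9) = -9
  t4 = min2(-9, -9) = -9
  t9 = add(-5, -9) = -14
  t10 = mul(-9, -14) = 126
  t13 = sub(-14, 126) = -140

Propagation after the edit:
  t1: runs — a3 -5->0; result -9 (same value as before).
  t2: checked — values it read are unchanged (a1 unchanged, t1 unchanged); reused cached -9 without running.
  t4: checked — values it read are unchanged (t2 unchanged, t1 unchanged); reused cached -9 without running.
  t9: runs — a3 -5->0; result -9.
  t10: runs — t9 -14->-9; result 81.
  t13: runs — t9 -14->-9; t10 126->81; result -90.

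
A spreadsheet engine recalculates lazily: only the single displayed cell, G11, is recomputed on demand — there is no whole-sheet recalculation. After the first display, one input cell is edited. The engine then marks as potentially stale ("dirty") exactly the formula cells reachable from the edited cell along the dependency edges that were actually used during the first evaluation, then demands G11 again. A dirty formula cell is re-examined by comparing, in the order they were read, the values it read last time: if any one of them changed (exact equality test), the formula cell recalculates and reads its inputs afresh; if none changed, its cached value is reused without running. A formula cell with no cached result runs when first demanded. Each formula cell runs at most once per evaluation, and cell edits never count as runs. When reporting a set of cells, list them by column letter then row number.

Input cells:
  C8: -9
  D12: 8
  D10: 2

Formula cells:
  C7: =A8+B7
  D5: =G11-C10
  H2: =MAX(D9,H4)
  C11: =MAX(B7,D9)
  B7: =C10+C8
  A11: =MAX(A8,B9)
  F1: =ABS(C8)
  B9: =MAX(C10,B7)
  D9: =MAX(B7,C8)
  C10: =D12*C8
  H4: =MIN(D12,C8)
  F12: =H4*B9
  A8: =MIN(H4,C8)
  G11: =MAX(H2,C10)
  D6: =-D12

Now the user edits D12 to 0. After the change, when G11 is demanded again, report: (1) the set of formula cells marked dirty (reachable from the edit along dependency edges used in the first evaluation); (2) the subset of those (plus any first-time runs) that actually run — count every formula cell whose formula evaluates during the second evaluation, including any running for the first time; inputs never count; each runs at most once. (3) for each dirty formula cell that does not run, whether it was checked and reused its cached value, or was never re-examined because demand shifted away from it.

First evaluation (everything demanded from the output):
  C10 = 8 * -9 = -72
  B7 = -72 + -9 = -81
  D9 = MAX(-81, -9) = -9
  H4 = MIN(8, -9) = -9
  H2 = MAX(-9, -9) = -9
  G11 = MAX(-9, -72) = -9

Propagation after the edit:
  C10: runs — D12 8->0; result 0.
  B7: runs — C10 -72->0; result -9.
  D9: runs — B7 -81->-9; result -9 (same value as before).
  H4: runs — D12 8->0; result -9 (same value as before).
  H2: checked — values it read are unchanged (D9 unchanged, H4 unchanged); reused cached -9 without running.
  G11: runs — C10 -72->0; result 0.

Key observation: the cutoff stops propagation at H2 — its inputs' values are unchanged, so it reuses its cache.

Marked dirty: B7, C10, D9, G11, H2, H4.
Formula cells that run: B7, C10, D9, G11, H4 — 5 in total.
Checked but reused from cache: H2.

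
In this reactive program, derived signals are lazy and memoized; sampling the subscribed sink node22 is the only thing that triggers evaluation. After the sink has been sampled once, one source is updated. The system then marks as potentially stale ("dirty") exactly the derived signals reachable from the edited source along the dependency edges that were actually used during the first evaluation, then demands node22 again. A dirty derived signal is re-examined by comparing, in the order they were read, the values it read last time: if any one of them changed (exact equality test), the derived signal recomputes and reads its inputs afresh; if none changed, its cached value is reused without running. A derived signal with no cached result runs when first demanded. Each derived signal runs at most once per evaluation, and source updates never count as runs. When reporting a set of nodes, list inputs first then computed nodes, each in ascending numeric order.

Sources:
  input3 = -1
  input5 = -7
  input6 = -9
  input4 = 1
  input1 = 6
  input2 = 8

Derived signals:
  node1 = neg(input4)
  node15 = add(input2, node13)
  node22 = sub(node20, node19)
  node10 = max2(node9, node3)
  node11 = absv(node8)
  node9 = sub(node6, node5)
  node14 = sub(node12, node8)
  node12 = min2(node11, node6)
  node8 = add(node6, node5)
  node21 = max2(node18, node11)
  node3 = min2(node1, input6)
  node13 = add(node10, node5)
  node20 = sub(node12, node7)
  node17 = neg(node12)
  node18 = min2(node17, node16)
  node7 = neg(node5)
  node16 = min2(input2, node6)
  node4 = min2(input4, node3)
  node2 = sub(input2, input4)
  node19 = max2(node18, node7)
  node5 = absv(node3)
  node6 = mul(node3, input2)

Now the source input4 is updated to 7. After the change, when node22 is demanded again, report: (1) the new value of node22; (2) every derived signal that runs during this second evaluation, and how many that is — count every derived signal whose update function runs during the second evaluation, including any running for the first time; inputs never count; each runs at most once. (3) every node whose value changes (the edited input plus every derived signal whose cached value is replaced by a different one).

First demand of the output computes:
  node1 = neg(1) = -1
  node3 = min2(-1, -9) = -9
  node5 = absv(-9) = 9
  node6 = mul(-9, 8) = -72
  node7 = neg(9) = -9
  node8 = add(-72, 9) = -63
  node11 = absv(-63) = 63
  node12 = min2(63, -72) = -72
  node16 = min2(8, -72) = -72
  node17 = neg(-72) = 72
  node18 = min2(72, -72) = -72
  node19 = max2(-72, -9) = -9
  node20 = sub(-72, -9) = -63
  node22 = sub(-63, -9) = -54

After the edit, cleaning proceeds:
  node1: a read changed (input4 1->7) — executes, giving -7.
  node3: a read changed (node1 -1->-7) — executes, giving -9 — identical to its old value.
  node5: dirty, but its reads are unchanged (node3 unchanged); cached 9 stands.
  node6: dirty, but its reads are unchanged (node3 unchanged, input2 unchanged); cached -72 stands.
  node7: dirty, but its reads are unchanged (node5 unchanged); cached -9 stands.
  node8: dirty, but its reads are unchanged (node6 unchanged, node5 unchanged); cached -63 stands.
  node11: dirty, but its reads are unchanged (node8 unchanged); cached 63 stands.
  node12: dirty, but its reads are unchanged (node11 unchanged, node6 unchanged); cached -72 stands.
  node16: dirty, but its reads are unchanged (input2 unchanged, node6 unchanged); cached -72 stands.
  node17: dirty, but its reads are unchanged (node12 unchanged); cached 72 stands.
  node18: dirty, but its reads are unchanged (node17 unchanged, node16 unchanged); cached -72 stands.
  node19: dirty, but its reads are unchanged (node18 unchanged, node7 unchanged); cached -9 stands.
  node20: dirty, but its reads are unchanged (node12 unchanged, node7 unchanged); cached -63 stands.
  node22: dirty, but its reads are unchanged (node20 unchanged, node19 unchanged); cached -54 stands.

Note the absorption at node3: it re-runs yet its value is the same, leaving the output's value untouched.

Demanding node22 again yields -54.
2 derived signals run: node1, node3.
The nodes whose values change: input4, node1.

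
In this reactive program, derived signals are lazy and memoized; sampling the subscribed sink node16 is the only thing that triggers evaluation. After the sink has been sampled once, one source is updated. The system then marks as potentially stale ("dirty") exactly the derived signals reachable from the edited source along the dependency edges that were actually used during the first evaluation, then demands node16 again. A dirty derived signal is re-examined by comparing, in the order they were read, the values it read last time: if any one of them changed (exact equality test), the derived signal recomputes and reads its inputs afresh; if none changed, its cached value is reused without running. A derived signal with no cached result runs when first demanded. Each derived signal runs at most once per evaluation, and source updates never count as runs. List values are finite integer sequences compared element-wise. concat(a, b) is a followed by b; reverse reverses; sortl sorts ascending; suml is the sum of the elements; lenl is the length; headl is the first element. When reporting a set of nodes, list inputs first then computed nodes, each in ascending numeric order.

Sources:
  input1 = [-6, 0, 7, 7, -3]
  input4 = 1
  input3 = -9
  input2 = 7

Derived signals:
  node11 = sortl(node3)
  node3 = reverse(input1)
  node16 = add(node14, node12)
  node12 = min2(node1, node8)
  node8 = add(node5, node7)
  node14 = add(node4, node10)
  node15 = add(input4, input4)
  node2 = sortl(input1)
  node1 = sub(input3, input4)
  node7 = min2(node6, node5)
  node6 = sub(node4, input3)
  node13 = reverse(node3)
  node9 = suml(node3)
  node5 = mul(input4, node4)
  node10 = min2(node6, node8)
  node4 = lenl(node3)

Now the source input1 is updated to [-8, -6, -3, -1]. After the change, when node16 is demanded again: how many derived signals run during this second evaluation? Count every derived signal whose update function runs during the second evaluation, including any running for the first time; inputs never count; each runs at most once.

10 derived signals run: node3, node4, node5, node6, node7, node8, node10, node12, node14, node16.

First demand of the output computes:
  node1 = sub(-9, 1) = -10
  node3 = reverse([-6, 0, 7, 7, -3]) = [-3, 7, 7, 0, -6]
  node4 = lenl([-3, 7, 7, 0, -6]) = 5
  node5 = mul(1, 5) = 5
  node6 = sub(5, -9) = 14
  node7 = min2(14, 5) = 5
  node8 = add(5, 5) = 10
  node10 = min2(14, 10) = 10
  node12 = min2(-10, 10) = -10
  node14 = add(5, 10) = 15
  node16 = add(15, -10) = 5

After the edit, cleaning proceeds:
  node3: a read changed (input1 [-6, 0, 7, 7, -3]->[-8, -6, -3, -1]) — executes, giving [-1, -3, -6, -8].
  node4: a read changed (node3 [-3, 7, 7, 0, -6]->[-1, -3, -6, -8]) — executes, giving 4.
  node5: a read changed (node4 5->4) — executes, giving 4.
  node6: a read changed (node4 5->4) — executes, giving 13.
  node7: a read changed (node6 14->13; node5 5->4) — executes, giving 4.
  node8: a read changed (node5 5->4; node7 5->4) — executes, giving 8.
  node10: a read changed (node6 14->13; node8 10->8) — executes, giving 8.
  node12: a read changed (node8 10->8) — executes, giving -10 — identical to its old value.
  node14: a read changed (node4 5->4; node10 10->8) — executes, giving 12.
  node16: a read changed (node14 15->12) — executes, giving 2.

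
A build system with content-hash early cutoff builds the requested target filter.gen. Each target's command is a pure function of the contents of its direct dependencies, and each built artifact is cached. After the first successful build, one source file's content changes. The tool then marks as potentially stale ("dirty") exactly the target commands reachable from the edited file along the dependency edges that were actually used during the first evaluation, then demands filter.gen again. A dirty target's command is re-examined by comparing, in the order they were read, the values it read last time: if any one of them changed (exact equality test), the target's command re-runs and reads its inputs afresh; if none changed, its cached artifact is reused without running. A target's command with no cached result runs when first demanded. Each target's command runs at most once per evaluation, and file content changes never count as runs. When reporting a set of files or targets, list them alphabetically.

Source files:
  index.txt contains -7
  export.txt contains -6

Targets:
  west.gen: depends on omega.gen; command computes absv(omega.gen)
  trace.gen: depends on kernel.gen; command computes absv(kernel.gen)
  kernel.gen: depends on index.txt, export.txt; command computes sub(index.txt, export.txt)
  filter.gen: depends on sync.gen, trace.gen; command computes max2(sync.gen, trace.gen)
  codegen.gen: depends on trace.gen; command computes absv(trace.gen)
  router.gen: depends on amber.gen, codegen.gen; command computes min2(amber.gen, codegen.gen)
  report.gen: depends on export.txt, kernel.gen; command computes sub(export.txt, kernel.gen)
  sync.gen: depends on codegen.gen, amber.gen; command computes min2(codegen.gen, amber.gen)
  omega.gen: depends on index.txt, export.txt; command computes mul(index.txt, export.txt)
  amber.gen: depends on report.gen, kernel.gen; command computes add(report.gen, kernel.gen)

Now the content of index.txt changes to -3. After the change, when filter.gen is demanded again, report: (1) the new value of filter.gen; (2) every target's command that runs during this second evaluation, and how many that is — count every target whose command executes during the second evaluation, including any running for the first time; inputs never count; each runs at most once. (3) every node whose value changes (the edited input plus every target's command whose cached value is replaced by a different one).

New value of filter.gen: 3.
Target commands that run: amber.gen, codegen.gen, filter.gen, kernel.gen, report.gen, sync.gen, trace.gen — 7 in total.
Values that change: codegen.gen, filter.gen, index.txt, kernel.gen, report.gen, trace.gen.

First evaluation (everything demanded from the output):
  kernel.gen = sub(-7, -6) = -1
  report.gen = sub(-6, -1) = -5
  amber.gen = add(-5, -1) = -6
  trace.gen = absv(-1) = 1
  codegen.gen = absv(1) = 1
  sync.gen = min2(1, -6) = -6
  filter.gen = max2(-6, 1) = 1

Propagation after the edit:
  kernel.gen: runs — index.txt -7->-3; result 3.
  report.gen: runs — kernel.gen -1->3; result -9.
  amber.gen: runs — report.gen -5->-9; kernel.gen -1->3; result -6 (same value as before).
  trace.gen: runs — kernel.gen -1->3; result 3.
  codegen.gen: runs — trace.gen 1->3; result 3.
  sync.gen: runs — codegen.gen 1->3; result -6 (same value as before).
  filter.gen: runs — trace.gen 1->3; result 3.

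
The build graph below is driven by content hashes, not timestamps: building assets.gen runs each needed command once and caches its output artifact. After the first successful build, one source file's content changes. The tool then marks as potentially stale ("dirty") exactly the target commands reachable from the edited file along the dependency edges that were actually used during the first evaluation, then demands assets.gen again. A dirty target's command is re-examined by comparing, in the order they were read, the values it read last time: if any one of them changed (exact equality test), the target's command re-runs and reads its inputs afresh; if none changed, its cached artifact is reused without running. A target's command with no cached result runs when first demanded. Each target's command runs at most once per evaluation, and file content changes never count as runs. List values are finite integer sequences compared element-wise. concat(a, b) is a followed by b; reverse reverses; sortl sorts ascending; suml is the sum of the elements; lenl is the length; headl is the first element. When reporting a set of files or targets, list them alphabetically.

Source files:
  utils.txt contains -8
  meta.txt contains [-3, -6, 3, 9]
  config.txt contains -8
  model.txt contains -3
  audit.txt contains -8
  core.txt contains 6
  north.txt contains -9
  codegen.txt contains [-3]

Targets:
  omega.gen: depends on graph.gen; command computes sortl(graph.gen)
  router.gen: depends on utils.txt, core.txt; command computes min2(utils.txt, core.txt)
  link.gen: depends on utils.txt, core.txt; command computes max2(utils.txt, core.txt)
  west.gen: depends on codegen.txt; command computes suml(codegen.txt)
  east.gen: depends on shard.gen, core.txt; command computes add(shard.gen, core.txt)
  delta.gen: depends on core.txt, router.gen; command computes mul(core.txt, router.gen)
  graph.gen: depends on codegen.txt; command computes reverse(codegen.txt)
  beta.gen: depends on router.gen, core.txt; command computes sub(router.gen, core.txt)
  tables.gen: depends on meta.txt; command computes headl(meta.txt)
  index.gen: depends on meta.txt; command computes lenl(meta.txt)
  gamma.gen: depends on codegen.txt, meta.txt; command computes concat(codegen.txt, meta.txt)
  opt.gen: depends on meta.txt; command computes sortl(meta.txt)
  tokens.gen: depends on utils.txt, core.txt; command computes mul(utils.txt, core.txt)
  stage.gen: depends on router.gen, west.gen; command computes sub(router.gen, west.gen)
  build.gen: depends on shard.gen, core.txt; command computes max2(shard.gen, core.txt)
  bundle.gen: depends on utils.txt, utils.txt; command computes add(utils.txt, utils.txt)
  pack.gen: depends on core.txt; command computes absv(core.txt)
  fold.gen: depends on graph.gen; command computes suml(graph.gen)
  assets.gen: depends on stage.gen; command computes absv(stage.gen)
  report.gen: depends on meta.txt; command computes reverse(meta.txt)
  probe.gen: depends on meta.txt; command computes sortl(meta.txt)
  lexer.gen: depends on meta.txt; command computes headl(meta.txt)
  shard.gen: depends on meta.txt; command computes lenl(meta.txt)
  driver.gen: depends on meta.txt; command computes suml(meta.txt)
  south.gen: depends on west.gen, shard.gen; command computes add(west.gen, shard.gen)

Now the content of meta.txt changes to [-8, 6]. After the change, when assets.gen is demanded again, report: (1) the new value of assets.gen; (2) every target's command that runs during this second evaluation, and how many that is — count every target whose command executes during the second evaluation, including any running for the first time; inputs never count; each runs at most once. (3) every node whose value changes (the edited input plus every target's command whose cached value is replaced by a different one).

assets.gen now evaluates to 5.
Run set: none (0 run).
Changed values: meta.txt.
The important point: nothing the output needs ever reads meta.txt, so the edit is invisible to it.

Initial pass — values computed on the first demand:
  router.gen = min2(-8, 6) = -8
  west.gen = suml([-3]) = -3
  stage.gen = sub(-8, -3) = -5
  assets.gen = absv(-5) = 5

Second demand — change propagation:
  no demanded computation ever read meta.txt, so the edit dirties nothing and nothing runs.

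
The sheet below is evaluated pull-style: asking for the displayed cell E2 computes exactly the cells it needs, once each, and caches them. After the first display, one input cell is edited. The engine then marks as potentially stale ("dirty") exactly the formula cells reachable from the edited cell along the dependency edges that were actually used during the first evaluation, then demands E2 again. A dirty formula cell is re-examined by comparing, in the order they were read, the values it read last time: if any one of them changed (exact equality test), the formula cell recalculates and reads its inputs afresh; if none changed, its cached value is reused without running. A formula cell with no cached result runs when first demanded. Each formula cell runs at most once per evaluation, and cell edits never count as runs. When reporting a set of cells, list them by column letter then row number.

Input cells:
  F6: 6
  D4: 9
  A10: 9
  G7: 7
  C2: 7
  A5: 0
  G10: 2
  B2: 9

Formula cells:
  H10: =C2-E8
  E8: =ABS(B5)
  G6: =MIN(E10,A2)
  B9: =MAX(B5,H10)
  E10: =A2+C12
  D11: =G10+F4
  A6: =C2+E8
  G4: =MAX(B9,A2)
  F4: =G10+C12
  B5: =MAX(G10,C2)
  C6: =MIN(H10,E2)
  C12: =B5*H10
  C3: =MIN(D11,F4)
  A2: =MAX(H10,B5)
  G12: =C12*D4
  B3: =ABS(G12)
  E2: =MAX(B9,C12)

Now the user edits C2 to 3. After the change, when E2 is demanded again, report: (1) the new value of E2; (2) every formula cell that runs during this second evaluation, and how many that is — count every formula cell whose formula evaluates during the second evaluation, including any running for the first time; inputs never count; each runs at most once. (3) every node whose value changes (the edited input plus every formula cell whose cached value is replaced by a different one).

First demand of the output computes:
  B5 = MAX(2, 7) = 7
  E8 = ABS(7) = 7
  H10 = 7 - 7 = 0
  B9 = MAX(7, 0) = 7
  C12 = 7 * 0 = 0
  E2 = MAX(7, 0) = 7

After the edit, cleaning proceeds:
  B5: a read changed (C2 7->3) — executes, giving 3.
  E8: a read changed (B5 7->3) — executes, giving 3.
  H10: a read changed (C2 7->3; E8 7->3) — executes, giving 0 — identical to its old value.
  B9: a read changed (B5 7->3) — executes, giving 3.
  C12: a read changed (B5 7->3) — executes, giving 0 — identical to its old value.
  E2: a read changed (B9 7->3) — executes, giving 3.

Demanding E2 again yields 3.
6 formula cells run: B5, B9, C12, E2, E8, H10.
The nodes whose values change: B5, B9, C2, E2, E8.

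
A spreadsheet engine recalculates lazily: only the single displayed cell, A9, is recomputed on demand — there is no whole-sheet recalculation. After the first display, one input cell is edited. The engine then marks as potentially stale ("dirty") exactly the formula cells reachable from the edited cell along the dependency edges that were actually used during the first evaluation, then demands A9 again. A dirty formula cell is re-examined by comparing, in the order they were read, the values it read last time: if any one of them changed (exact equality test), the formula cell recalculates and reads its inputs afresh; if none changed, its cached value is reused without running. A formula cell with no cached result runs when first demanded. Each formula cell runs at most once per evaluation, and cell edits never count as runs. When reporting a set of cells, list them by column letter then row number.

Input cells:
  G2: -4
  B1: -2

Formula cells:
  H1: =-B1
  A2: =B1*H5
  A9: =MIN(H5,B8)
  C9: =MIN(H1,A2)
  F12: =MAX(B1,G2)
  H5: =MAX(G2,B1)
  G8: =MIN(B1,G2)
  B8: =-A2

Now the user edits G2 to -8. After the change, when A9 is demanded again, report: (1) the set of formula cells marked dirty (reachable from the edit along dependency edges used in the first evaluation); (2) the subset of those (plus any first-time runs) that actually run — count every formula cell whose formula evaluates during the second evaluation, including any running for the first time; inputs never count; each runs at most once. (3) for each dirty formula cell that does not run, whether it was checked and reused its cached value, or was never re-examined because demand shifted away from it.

Marked dirty: A2, A9, B8, H5.
Formula cells that run: H5 — 1 in total.
Checked but reused from cache: A2, A9, B8.
Key observation: the change is absorbed at H5 — it re-runs but produces the same value, and the output's value is unchanged.

First evaluation (everything demanded from the output):
  H5 = MAX(-4, -2) = -2
  A2 = -2 * -2 = 4
  B8 = -(4) = -4
  A9 = MIN(-2, -4) = -4

Propagation after the edit:
  H5: runs — G2 -4->-8; result -2 (same value as before).
  A2: checked — values it read are unchanged (B1 unchanged, H5 unchanged); reused cached 4 without running.
  B8: checked — values it read are unchanged (A2 unchanged); reused cached -4 without running.
  A9: checked — values it read are unchanged (H5 unchanged, B8 unchanged); reused cached -4 without running.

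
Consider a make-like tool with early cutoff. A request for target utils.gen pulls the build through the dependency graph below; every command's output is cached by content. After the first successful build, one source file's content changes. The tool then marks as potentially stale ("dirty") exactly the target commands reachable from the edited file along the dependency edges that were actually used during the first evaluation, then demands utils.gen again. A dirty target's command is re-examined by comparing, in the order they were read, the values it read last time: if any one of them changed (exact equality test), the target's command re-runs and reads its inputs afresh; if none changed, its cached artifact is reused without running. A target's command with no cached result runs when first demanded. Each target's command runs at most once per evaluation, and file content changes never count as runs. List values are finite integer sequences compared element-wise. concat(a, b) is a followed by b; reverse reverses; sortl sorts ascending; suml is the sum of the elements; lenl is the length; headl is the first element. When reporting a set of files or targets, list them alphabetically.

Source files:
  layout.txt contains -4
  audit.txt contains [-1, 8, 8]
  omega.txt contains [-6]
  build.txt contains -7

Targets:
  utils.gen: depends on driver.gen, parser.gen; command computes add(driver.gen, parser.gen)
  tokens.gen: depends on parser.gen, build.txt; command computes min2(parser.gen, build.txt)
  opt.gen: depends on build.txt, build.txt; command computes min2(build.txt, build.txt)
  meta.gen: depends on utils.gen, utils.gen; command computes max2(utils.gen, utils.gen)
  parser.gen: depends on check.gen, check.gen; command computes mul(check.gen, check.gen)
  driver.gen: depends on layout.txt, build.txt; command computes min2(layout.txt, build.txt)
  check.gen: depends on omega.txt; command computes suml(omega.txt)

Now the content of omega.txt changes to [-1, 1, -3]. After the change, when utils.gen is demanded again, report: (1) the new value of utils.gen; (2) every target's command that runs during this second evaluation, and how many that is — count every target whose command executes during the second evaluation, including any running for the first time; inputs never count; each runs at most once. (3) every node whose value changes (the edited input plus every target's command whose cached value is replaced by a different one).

First demand of the output computes:
  check.gen = suml([-6]) = -6
  driver.gen = min2(-4, -7) = -7
  parser.gen = mul(-6, -6) = 36
  utils.gen = add(-7, 36) = 29

After the edit, cleaning proceeds:
  check.gen: a read changed (omega.txt [-6]->[-1, 1, -3]) — executes, giving -3.
  parser.gen: a read changed (check.gen -6->-3; check.gen -6->-3) — executes, giving 9.
  utils.gen: a read changed (parser.gen 36->9) — executes, giving 2.

Demanding utils.gen again yields 2.
3 target commands run: check.gen, parser.gen, utils.gen.
The nodes whose values change: check.gen, omega.txt, parser.gen, utils.gen.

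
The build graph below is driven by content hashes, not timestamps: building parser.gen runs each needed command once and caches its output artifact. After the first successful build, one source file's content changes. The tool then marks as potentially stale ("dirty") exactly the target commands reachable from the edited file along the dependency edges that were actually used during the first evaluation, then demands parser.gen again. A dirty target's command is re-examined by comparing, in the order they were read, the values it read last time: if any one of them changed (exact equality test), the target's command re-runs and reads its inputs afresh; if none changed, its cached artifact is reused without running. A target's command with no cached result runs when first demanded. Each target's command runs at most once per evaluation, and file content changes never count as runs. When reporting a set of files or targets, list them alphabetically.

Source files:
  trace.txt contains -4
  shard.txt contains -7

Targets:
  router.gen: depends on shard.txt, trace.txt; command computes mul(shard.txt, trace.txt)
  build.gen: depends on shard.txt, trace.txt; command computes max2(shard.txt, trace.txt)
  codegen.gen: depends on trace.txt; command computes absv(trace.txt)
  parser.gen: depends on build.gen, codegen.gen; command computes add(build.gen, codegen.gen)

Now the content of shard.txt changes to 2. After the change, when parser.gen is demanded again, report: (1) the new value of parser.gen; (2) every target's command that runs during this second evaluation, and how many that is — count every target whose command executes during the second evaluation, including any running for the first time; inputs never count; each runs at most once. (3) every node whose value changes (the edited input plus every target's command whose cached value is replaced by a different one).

parser.gen now evaluates to 6.
Run set: build.gen, parser.gen (2 run).
Changed values: build.gen, parser.gen, shard.txt.

Initial pass — values computed on the first demand:
  build.gen = max2(-7, -4) = -4
  codegen.gen = absv(-4) = 4
  parser.gen = add(-4, 4) = 0

Second demand — change propagation:
  build.gen: re-runs because shard.txt -7->2; new result 2.
  parser.gen: re-runs because build.gen -4->2; new result 6.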